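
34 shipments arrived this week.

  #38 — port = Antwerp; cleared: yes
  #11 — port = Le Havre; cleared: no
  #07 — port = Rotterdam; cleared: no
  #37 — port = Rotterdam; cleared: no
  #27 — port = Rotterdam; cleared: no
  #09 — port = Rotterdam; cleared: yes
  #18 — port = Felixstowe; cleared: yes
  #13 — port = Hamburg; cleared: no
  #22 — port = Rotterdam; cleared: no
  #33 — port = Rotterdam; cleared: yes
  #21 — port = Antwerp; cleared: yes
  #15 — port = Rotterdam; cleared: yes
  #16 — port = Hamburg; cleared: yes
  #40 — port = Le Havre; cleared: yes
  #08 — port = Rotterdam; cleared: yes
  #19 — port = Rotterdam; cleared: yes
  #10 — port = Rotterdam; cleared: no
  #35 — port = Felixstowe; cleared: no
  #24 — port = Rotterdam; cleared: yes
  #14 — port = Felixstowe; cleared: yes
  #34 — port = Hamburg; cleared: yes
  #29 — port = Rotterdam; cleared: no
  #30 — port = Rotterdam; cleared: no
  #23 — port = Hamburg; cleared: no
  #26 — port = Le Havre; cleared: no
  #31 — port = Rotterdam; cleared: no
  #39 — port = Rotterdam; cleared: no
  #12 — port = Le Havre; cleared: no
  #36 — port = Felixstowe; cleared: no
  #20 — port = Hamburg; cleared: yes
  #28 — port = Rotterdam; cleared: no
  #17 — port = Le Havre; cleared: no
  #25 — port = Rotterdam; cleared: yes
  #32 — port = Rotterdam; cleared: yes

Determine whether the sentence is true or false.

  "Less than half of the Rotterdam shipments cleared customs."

The determiner here denotes the relation: |A ∩ B| < |A ∖ B|.
|A| = 18, |A ∩ B| = 8, |A ∖ B| = 10.
8 < 10, so the statement is true.

True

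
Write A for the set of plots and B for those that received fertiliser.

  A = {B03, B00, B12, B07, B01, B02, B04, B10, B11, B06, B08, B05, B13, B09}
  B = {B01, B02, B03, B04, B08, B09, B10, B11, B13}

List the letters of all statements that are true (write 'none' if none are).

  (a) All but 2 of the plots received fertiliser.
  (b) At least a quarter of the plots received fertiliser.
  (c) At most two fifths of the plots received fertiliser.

|A| = 14, |A ∩ B| = 9, |A ∖ B| = 5.
(a) |A ∖ B| = 2: fails.
(b) |A ∩ B| / |A| ≥ 1/4: holds.
(c) |A ∩ B| / |A| ≤ 2/5: fails.

(b)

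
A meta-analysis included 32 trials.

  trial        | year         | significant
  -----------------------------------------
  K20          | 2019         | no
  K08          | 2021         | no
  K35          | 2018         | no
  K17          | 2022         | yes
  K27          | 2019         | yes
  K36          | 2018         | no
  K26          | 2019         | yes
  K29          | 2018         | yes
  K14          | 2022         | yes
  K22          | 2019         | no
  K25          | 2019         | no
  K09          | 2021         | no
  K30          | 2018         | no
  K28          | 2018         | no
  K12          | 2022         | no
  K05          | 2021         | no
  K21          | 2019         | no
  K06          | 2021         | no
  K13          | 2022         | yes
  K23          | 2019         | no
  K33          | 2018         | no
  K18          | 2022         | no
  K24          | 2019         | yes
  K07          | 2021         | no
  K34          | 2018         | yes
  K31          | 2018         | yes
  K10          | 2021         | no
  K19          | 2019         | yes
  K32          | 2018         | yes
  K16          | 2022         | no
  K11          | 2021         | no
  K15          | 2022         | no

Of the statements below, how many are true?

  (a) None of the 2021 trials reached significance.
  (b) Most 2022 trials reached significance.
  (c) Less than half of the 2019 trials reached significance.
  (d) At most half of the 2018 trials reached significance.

(a) 2021: |A| = 7, |A ∩ B| = 0; needs A ∩ B = ∅ (|A ∩ B| = 0) — true.
(b) 2022: |A| = 7, |A ∩ B| = 3; needs |A ∩ B| > |A ∖ B| — false.
(c) 2019: |A| = 9, |A ∩ B| = 4; needs |A ∩ B| < |A ∖ B| — true.
(d) 2018: |A| = 9, |A ∩ B| = 4; needs |A ∩ B| ≤ |A ∖ B| — true.

3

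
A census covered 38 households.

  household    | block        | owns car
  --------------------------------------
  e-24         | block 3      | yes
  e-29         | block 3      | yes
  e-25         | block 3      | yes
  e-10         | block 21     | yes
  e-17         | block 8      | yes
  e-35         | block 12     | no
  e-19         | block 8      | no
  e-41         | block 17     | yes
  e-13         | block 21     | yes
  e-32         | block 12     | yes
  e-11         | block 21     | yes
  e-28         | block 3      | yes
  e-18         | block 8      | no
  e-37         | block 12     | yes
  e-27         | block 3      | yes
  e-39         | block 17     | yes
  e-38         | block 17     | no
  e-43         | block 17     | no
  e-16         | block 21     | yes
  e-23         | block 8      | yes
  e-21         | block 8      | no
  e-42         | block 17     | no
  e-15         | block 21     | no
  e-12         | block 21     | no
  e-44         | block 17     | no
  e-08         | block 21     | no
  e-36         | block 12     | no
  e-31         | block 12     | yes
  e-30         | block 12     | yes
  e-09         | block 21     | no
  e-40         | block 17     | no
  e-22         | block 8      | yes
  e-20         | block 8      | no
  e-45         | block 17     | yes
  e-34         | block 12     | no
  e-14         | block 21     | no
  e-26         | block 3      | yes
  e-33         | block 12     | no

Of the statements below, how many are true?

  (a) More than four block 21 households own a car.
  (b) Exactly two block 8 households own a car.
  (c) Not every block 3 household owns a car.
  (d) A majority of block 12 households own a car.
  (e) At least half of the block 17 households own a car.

0

(a) block 21: |A| = 9, |A ∩ B| = 4; needs |A ∩ B| > 4 — false.
(b) block 8: |A| = 7, |A ∩ B| = 3; needs |A ∩ B| = 2 — false.
(c) block 3: |A| = 6, |A ∩ B| = 6; needs A ⊄ B (|A ∖ B| ≥ 1) — false.
(d) block 12: |A| = 8, |A ∩ B| = 4; needs |A ∩ B| > |A ∖ B| — false.
(e) block 17: |A| = 8, |A ∩ B| = 3; needs |A ∩ B| ≥ |A ∖ B| — false.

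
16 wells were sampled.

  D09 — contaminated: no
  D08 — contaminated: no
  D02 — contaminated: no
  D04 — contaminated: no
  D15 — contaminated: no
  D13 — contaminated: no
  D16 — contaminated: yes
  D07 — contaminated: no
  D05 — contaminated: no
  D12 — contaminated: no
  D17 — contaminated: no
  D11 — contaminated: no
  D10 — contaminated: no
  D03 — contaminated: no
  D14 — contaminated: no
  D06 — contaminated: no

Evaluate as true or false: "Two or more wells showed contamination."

False

Truth condition: |A ∩ B| ≥ 2.
|A| = 16, |A ∩ B| = 1, |A ∖ B| = 15.
|A ∩ B| = 1, so the statement is false.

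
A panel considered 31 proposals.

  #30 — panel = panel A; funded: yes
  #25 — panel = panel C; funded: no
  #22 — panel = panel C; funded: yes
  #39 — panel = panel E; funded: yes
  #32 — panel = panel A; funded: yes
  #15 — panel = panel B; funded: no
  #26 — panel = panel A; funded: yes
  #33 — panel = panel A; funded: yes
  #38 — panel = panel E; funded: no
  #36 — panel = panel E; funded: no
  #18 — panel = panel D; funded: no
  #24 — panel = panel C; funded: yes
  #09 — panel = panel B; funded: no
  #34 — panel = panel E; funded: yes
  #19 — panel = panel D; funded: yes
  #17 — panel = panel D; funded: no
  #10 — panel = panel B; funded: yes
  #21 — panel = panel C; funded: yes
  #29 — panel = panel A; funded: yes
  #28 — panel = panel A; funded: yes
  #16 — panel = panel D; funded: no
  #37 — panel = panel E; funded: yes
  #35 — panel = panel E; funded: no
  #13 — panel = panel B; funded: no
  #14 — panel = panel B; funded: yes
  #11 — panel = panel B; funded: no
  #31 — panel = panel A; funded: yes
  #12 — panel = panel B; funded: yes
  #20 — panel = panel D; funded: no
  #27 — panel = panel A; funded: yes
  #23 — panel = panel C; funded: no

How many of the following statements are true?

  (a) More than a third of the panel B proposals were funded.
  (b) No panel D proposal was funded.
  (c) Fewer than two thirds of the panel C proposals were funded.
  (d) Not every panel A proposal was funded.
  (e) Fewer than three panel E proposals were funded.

(a) panel B: |A| = 7, |A ∩ B| = 3; needs |A ∩ B| / |A| > 1/3 — true.
(b) panel D: |A| = 5, |A ∩ B| = 1; needs A ∩ B = ∅ (|A ∩ B| = 0) — false.
(c) panel C: |A| = 5, |A ∩ B| = 3; needs |A ∩ B| / |A| < 2/3 — true.
(d) panel A: |A| = 8, |A ∩ B| = 8; needs A ⊄ B (|A ∖ B| ≥ 1) — false.
(e) panel E: |A| = 6, |A ∩ B| = 3; needs |A ∩ B| < 3 — false.

2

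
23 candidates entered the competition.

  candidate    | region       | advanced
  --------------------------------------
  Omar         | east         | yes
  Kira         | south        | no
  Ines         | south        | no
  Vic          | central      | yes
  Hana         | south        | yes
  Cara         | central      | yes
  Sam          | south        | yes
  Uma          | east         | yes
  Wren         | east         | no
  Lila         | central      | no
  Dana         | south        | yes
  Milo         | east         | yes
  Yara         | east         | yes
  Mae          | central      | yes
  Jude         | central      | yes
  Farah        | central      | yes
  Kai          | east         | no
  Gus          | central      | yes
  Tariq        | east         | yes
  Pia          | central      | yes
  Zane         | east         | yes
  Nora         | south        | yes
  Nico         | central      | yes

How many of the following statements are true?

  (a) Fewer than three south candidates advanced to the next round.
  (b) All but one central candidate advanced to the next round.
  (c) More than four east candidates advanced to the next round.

2

(a) south: |A| = 6, |A ∩ B| = 4; needs |A ∩ B| < 3 — false.
(b) central: |A| = 9, |A ∩ B| = 8; needs |A ∖ B| = 1 — true.
(c) east: |A| = 8, |A ∩ B| = 6; needs |A ∩ B| > 4 — true.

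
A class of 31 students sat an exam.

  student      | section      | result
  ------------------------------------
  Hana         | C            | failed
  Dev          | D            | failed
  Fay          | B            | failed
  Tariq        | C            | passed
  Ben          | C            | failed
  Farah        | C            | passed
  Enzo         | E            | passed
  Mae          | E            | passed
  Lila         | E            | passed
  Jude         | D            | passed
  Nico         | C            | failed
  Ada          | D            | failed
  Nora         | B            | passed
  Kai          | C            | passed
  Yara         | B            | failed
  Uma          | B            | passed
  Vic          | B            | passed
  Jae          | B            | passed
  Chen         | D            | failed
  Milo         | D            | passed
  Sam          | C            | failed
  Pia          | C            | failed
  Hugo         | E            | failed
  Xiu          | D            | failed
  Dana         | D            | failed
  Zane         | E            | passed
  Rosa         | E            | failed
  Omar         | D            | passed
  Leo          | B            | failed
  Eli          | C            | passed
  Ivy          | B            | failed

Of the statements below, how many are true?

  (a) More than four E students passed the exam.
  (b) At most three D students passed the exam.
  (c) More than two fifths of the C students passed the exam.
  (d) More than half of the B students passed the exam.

(a) E: |A| = 6, |A ∩ B| = 4; needs |A ∩ B| > 4 — false.
(b) D: |A| = 8, |A ∩ B| = 3; needs |A ∩ B| ≤ 3 — true.
(c) C: |A| = 9, |A ∩ B| = 4; needs |A ∩ B| / |A| > 2/5 — true.
(d) B: |A| = 8, |A ∩ B| = 4; needs |A ∩ B| > |A ∖ B| — false.

2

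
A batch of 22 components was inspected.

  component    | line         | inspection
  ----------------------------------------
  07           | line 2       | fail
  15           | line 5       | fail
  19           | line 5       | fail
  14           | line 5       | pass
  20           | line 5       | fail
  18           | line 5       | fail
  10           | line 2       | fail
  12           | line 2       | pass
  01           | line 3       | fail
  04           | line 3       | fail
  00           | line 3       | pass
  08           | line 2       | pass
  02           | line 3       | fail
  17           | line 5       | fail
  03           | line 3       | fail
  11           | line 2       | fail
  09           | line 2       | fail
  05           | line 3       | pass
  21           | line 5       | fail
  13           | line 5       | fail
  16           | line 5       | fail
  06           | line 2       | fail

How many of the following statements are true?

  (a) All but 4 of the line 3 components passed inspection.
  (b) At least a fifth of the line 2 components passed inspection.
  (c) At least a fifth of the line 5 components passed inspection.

(a) line 3: |A| = 6, |A ∩ B| = 2; needs |A ∖ B| = 4 — true.
(b) line 2: |A| = 7, |A ∩ B| = 2; needs |A ∩ B| / |A| ≥ 1/5 — true.
(c) line 5: |A| = 9, |A ∩ B| = 1; needs |A ∩ B| / |A| ≥ 1/5 — false.

2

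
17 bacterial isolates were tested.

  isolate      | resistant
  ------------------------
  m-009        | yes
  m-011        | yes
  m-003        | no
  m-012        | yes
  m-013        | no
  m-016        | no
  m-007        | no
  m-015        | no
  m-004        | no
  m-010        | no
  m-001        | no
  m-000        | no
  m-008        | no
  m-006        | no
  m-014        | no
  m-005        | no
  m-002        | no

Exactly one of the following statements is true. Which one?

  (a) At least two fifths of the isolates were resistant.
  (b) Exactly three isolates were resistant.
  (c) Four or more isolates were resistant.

(b)

|A| = 17, |A ∩ B| = 3, |A ∖ B| = 14.
(a) requires |A ∩ B| / |A| ≥ 2/5: false.
(b) requires |A ∩ B| = 3: true.
(c) requires |A ∩ B| ≥ 4: false.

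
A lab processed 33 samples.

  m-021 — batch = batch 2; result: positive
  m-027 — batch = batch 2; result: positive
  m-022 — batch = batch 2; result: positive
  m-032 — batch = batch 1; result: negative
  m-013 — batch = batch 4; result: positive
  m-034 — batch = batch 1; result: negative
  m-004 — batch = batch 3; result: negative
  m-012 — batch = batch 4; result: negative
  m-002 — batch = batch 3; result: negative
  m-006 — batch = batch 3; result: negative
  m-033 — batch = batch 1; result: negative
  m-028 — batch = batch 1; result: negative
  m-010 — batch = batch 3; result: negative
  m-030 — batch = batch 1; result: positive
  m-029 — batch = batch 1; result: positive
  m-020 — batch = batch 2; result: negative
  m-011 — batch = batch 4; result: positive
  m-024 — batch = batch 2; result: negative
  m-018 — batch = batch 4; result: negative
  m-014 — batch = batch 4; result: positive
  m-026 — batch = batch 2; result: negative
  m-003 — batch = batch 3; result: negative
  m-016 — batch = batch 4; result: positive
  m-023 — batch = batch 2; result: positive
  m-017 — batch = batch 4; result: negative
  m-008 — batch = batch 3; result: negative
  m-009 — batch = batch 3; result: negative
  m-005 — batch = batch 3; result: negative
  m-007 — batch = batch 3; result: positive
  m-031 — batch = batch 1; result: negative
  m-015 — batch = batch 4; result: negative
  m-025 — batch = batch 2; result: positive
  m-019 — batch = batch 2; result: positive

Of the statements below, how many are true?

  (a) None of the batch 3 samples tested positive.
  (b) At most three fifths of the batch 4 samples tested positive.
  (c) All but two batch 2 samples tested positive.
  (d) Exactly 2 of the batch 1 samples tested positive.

2

(a) batch 3: |A| = 9, |A ∩ B| = 1; needs A ∩ B = ∅ (|A ∩ B| = 0) — false.
(b) batch 4: |A| = 8, |A ∩ B| = 4; needs |A ∩ B| / |A| ≤ 3/5 — true.
(c) batch 2: |A| = 9, |A ∩ B| = 6; needs |A ∖ B| = 2 — false.
(d) batch 1: |A| = 7, |A ∩ B| = 2; needs |A ∩ B| = 2 — true.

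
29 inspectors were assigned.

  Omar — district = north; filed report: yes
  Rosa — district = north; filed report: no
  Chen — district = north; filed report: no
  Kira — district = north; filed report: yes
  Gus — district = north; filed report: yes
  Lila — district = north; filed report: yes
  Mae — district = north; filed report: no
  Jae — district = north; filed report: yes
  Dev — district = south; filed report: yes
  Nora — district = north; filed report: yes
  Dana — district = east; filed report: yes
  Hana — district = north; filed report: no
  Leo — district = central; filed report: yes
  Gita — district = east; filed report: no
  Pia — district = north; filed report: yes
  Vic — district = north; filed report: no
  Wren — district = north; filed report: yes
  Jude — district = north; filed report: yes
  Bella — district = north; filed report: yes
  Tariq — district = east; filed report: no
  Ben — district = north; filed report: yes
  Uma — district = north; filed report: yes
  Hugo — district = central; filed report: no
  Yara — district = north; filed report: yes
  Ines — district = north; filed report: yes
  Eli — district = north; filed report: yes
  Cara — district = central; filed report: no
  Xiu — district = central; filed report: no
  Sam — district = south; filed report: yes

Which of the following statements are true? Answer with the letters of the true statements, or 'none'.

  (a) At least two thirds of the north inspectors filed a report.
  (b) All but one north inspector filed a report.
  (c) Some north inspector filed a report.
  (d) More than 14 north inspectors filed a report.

(a), (c), (d)

|A| = 20, |A ∩ B| = 15, |A ∖ B| = 5.
(a) |A ∩ B| / |A| ≥ 2/3: holds.
(b) |A ∖ B| = 1: fails.
(c) A ∩ B ≠ ∅ (|A ∩ B| ≥ 1): holds.
(d) |A ∩ B| > 14: holds.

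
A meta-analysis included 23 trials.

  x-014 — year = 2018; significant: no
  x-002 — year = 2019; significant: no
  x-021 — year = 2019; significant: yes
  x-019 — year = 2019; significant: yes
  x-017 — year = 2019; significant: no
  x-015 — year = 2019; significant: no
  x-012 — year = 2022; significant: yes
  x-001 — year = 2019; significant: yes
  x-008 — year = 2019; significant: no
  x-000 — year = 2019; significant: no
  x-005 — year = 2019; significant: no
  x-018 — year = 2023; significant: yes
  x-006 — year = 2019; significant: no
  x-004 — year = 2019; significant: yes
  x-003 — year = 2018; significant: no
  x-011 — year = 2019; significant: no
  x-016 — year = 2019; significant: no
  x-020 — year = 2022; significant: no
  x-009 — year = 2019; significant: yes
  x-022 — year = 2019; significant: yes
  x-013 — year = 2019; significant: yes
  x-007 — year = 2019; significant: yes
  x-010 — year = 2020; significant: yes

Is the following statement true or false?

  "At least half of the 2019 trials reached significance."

Truth condition: |A ∩ B| ≥ |A ∖ B|.
|A| = 17, |A ∩ B| = 8, |A ∖ B| = 9.
8 < 9, so the statement is false.

False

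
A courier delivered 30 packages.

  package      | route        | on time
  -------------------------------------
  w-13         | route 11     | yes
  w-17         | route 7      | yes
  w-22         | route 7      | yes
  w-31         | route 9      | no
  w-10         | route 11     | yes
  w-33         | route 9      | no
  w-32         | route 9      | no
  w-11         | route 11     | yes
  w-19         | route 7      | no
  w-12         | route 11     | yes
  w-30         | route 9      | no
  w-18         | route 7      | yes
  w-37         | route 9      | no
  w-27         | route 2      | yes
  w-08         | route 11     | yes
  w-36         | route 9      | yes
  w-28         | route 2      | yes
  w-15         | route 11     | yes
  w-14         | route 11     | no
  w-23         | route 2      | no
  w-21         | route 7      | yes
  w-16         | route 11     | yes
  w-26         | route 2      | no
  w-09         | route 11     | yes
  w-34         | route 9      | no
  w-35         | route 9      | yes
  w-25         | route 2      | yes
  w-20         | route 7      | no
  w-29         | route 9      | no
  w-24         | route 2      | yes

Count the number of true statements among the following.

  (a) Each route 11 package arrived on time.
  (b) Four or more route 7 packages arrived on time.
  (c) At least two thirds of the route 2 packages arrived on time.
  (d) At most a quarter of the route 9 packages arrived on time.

(a) route 11: |A| = 9, |A ∩ B| = 8; needs A ⊆ B, i.e. every element of A is in B (|A ∖ B| = 0) — false.
(b) route 7: |A| = 6, |A ∩ B| = 4; needs |A ∩ B| ≥ 4 — true.
(c) route 2: |A| = 6, |A ∩ B| = 4; needs |A ∩ B| / |A| ≥ 2/3 — true.
(d) route 9: |A| = 9, |A ∩ B| = 2; needs |A ∩ B| / |A| ≤ 1/4 — true.

3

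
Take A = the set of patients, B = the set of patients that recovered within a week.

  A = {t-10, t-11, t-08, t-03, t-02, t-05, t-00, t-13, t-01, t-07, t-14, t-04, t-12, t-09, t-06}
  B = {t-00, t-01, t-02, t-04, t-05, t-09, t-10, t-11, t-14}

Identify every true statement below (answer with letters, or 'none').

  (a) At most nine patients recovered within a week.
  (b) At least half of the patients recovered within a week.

|A| = 15, |A ∩ B| = 9, |A ∖ B| = 6.
(a) |A ∩ B| ≤ 9: holds.
(b) |A ∩ B| ≥ |A ∖ B|: holds.

(a), (b)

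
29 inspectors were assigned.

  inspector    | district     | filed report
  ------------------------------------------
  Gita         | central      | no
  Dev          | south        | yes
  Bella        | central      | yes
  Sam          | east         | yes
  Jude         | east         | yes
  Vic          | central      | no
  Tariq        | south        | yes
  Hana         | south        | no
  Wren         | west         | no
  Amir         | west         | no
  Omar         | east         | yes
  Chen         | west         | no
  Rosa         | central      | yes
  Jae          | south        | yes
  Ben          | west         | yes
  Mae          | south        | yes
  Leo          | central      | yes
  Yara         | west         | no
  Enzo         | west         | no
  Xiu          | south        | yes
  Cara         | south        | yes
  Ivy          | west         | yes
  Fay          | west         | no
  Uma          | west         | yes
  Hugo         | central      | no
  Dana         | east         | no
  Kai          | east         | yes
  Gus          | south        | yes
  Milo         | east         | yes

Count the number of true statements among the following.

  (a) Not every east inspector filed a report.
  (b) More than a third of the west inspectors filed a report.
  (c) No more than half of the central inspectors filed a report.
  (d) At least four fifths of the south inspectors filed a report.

3

(a) east: |A| = 6, |A ∩ B| = 5; needs A ⊄ B (|A ∖ B| ≥ 1) — true.
(b) west: |A| = 9, |A ∩ B| = 3; needs |A ∩ B| / |A| > 1/3 — false.
(c) central: |A| = 6, |A ∩ B| = 3; needs |A ∩ B| ≤ |A ∖ B| — true.
(d) south: |A| = 8, |A ∩ B| = 7; needs |A ∩ B| / |A| ≥ 4/5 — true.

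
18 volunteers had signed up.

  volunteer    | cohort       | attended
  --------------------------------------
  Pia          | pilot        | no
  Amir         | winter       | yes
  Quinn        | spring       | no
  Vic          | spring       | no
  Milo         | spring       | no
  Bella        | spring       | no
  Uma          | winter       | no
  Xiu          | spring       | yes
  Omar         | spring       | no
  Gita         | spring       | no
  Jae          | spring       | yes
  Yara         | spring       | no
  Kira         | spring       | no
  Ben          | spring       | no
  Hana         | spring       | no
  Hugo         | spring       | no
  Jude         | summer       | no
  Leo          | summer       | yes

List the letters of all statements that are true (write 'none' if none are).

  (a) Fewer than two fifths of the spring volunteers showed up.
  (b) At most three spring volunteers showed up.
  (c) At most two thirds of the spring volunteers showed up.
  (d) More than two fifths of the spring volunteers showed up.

|A| = 13, |A ∩ B| = 2, |A ∖ B| = 11.
(a) |A ∩ B| / |A| < 2/5: holds.
(b) |A ∩ B| ≤ 3: holds.
(c) |A ∩ B| / |A| ≤ 2/3: holds.
(d) |A ∩ B| / |A| > 2/5: fails.

(a), (b), (c)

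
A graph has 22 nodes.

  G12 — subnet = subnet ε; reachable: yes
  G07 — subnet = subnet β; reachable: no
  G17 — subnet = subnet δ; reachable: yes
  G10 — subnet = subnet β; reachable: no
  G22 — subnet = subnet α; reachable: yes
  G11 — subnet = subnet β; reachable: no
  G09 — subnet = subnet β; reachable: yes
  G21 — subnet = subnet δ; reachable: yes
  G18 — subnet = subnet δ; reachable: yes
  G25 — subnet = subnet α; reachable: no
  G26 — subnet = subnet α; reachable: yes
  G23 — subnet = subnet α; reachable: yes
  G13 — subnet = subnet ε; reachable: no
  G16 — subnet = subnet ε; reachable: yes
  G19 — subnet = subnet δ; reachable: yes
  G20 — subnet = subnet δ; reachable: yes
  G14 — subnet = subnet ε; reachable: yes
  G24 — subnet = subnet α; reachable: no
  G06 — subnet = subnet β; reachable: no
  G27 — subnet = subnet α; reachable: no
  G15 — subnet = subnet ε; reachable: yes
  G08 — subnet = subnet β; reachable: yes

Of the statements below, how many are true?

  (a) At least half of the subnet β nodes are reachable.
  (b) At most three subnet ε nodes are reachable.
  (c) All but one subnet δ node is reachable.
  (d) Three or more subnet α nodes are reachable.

1

(a) subnet β: |A| = 6, |A ∩ B| = 2; needs |A ∩ B| ≥ |A ∖ B| — false.
(b) subnet ε: |A| = 5, |A ∩ B| = 4; needs |A ∩ B| ≤ 3 — false.
(c) subnet δ: |A| = 5, |A ∩ B| = 5; needs |A ∖ B| = 1 — false.
(d) subnet α: |A| = 6, |A ∩ B| = 3; needs |A ∩ B| ≥ 3 — true.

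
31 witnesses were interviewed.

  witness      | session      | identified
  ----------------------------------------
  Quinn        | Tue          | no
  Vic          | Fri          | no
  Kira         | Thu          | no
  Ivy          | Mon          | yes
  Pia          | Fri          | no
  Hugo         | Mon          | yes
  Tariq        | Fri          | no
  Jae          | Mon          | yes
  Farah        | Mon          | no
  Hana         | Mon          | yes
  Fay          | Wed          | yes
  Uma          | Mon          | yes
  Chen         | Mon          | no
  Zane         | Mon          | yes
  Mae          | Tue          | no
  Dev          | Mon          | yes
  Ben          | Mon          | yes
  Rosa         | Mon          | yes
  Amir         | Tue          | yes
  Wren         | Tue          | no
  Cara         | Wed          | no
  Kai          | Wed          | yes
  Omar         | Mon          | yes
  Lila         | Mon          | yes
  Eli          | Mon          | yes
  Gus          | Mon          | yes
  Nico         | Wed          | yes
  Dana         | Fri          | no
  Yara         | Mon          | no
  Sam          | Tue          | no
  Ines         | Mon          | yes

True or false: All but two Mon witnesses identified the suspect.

Truth condition: |A ∖ B| = 2.
|A| = 17, |A ∩ B| = 14, |A ∖ B| = 3.
|A ∖ B| = 3, so the statement is false.

False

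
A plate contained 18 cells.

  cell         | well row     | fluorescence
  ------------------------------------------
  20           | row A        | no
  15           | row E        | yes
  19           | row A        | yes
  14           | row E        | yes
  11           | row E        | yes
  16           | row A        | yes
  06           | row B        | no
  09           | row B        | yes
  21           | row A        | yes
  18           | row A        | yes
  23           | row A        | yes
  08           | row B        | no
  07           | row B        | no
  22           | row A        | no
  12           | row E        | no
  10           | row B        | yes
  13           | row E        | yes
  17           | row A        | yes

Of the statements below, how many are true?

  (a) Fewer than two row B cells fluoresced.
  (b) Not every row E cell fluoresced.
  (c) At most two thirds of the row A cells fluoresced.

(a) row B: |A| = 5, |A ∩ B| = 2; needs |A ∩ B| < 2 — false.
(b) row E: |A| = 5, |A ∩ B| = 4; needs A ⊄ B (|A ∖ B| ≥ 1) — true.
(c) row A: |A| = 8, |A ∩ B| = 6; needs |A ∩ B| / |A| ≤ 2/3 — false.

1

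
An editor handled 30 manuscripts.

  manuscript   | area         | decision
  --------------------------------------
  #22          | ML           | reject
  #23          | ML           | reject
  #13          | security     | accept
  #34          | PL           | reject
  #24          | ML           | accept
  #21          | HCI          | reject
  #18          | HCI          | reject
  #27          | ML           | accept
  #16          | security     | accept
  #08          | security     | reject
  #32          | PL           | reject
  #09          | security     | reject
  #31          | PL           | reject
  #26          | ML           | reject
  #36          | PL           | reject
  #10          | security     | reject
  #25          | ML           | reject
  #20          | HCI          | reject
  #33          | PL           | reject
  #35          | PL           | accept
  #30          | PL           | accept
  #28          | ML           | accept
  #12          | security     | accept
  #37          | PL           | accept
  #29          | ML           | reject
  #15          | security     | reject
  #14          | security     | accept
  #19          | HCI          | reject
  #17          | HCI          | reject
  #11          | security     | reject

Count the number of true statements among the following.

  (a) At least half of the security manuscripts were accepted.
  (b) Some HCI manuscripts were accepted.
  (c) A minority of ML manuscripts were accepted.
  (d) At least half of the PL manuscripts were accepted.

1

(a) security: |A| = 9, |A ∩ B| = 4; needs |A ∩ B| ≥ |A ∖ B| — false.
(b) HCI: |A| = 5, |A ∩ B| = 0; needs A ∩ B ≠ ∅ (|A ∩ B| ≥ 1) — false.
(c) ML: |A| = 8, |A ∩ B| = 3; needs |A ∩ B| < |A ∖ B| — true.
(d) PL: |A| = 8, |A ∩ B| = 3; needs |A ∩ B| ≥ |A ∖ B| — false.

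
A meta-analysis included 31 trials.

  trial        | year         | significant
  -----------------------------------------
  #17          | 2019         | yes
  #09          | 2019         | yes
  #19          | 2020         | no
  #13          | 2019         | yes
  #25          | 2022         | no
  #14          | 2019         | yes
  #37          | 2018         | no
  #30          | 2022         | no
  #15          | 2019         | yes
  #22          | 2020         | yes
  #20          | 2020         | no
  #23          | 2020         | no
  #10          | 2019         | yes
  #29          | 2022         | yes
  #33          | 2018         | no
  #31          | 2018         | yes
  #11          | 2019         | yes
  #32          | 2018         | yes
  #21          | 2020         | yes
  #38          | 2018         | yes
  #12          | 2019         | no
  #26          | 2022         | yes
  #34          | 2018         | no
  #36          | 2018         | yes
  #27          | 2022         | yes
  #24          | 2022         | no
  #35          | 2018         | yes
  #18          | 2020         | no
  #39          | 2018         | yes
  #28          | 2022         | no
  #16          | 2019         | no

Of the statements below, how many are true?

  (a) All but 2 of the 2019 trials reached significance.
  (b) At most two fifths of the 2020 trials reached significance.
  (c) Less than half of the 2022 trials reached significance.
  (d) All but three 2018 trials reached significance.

4

(a) 2019: |A| = 9, |A ∩ B| = 7; needs |A ∖ B| = 2 — true.
(b) 2020: |A| = 6, |A ∩ B| = 2; needs |A ∩ B| / |A| ≤ 2/5 — true.
(c) 2022: |A| = 7, |A ∩ B| = 3; needs |A ∩ B| < |A ∖ B| — true.
(d) 2018: |A| = 9, |A ∩ B| = 6; needs |A ∖ B| = 3 — true.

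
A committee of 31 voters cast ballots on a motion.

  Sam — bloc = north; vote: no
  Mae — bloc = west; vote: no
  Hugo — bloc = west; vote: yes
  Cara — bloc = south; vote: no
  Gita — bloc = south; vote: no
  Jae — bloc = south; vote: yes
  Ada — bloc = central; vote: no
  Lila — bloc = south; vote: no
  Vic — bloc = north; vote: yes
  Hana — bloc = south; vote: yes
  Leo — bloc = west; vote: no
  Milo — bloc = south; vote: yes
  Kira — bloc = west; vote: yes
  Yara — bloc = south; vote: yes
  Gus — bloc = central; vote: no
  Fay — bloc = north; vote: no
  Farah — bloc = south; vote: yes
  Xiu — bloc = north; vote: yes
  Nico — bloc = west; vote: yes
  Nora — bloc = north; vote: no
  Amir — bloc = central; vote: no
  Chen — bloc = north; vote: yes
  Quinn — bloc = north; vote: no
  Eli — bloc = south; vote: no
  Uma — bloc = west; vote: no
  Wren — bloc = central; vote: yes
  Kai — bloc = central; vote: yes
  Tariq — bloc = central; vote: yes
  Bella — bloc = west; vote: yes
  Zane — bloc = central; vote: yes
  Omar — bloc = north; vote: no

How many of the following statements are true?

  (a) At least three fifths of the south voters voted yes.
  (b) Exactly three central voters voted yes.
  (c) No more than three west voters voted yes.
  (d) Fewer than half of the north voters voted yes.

(a) south: |A| = 9, |A ∩ B| = 5; needs |A ∩ B| / |A| ≥ 3/5 — false.
(b) central: |A| = 7, |A ∩ B| = 4; needs |A ∩ B| = 3 — false.
(c) west: |A| = 7, |A ∩ B| = 4; needs |A ∩ B| ≤ 3 — false.
(d) north: |A| = 8, |A ∩ B| = 3; needs |A ∩ B| < |A ∖ B| — true.

1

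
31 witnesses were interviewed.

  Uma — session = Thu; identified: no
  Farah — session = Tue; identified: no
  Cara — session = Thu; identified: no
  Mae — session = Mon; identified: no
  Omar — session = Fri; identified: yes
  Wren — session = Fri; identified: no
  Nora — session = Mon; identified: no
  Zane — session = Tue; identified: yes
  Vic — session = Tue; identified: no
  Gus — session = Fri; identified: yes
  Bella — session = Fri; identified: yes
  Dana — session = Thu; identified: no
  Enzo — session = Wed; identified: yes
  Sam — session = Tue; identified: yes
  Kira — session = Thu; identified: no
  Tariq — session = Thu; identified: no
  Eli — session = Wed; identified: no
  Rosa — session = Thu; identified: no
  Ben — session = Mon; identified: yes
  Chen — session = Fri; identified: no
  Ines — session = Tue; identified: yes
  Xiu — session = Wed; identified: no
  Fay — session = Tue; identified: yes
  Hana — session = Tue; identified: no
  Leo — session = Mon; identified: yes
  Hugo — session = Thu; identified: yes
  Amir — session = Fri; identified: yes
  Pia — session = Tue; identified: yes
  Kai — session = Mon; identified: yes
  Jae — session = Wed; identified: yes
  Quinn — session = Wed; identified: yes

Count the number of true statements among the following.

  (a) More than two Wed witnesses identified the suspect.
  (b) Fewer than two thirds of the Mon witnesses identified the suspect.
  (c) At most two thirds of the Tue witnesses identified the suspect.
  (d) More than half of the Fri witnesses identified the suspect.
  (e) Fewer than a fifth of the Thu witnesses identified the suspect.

(a) Wed: |A| = 5, |A ∩ B| = 3; needs |A ∩ B| > 2 — true.
(b) Mon: |A| = 5, |A ∩ B| = 3; needs |A ∩ B| / |A| < 2/3 — true.
(c) Tue: |A| = 8, |A ∩ B| = 5; needs |A ∩ B| / |A| ≤ 2/3 — true.
(d) Fri: |A| = 6, |A ∩ B| = 4; needs |A ∩ B| > |A ∖ B| — true.
(e) Thu: |A| = 7, |A ∩ B| = 1; needs |A ∩ B| / |A| < 1/5 — true.

5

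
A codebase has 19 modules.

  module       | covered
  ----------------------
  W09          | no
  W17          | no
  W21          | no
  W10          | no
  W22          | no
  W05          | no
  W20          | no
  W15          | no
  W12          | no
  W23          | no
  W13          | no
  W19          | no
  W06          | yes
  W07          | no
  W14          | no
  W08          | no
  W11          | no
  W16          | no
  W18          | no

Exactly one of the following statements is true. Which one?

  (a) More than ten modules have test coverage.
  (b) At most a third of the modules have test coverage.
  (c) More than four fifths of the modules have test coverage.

(b)

|A| = 19, |A ∩ B| = 1, |A ∖ B| = 18.
(a) requires |A ∩ B| > 10: false.
(b) requires |A ∩ B| / |A| ≤ 1/3: true.
(c) requires |A ∩ B| / |A| > 4/5: false.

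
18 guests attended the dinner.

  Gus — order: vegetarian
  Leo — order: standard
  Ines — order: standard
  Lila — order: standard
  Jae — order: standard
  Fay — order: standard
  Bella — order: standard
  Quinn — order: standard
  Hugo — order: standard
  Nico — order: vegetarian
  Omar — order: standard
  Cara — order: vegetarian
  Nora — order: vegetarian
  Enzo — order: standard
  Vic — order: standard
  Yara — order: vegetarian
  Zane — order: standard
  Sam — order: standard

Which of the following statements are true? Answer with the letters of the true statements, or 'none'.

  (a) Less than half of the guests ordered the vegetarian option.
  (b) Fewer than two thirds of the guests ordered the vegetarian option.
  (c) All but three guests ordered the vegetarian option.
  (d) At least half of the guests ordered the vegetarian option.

|A| = 18, |A ∩ B| = 5, |A ∖ B| = 13.
(a) |A ∩ B| < |A ∖ B|: holds.
(b) |A ∩ B| / |A| < 2/3: holds.
(c) |A ∖ B| = 3: fails.
(d) |A ∩ B| ≥ |A ∖ B|: fails.

(a), (b)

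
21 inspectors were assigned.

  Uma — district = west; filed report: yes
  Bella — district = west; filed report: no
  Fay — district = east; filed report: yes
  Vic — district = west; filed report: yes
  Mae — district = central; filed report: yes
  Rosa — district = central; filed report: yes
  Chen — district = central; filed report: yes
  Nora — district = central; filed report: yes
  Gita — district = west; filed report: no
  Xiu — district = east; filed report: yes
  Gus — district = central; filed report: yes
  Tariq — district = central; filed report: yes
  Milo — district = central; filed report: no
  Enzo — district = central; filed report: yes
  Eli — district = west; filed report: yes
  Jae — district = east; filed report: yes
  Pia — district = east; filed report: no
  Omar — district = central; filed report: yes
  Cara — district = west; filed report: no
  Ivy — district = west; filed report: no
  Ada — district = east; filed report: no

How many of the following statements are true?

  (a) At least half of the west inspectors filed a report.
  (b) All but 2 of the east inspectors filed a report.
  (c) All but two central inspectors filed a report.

(a) west: |A| = 7, |A ∩ B| = 3; needs |A ∩ B| ≥ |A ∖ B| — false.
(b) east: |A| = 5, |A ∩ B| = 3; needs |A ∖ B| = 2 — true.
(c) central: |A| = 9, |A ∩ B| = 8; needs |A ∖ B| = 2 — false.

1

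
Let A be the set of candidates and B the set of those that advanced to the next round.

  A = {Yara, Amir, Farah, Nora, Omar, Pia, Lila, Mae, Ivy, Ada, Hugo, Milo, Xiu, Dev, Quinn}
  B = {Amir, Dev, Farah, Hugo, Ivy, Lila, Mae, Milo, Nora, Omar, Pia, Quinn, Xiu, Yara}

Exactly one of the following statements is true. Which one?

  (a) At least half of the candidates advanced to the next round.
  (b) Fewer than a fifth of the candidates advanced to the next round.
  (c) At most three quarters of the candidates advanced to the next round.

|A| = 15, |A ∩ B| = 14, |A ∖ B| = 1.
(a) requires |A ∩ B| ≥ |A ∖ B|: true.
(b) requires |A ∩ B| / |A| < 1/5: false.
(c) requires |A ∩ B| / |A| ≤ 3/4: false.

(a)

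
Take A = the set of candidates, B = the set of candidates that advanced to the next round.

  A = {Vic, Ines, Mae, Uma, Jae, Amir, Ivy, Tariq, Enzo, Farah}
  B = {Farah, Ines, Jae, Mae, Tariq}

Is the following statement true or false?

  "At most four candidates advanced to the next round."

False

'At most four candidates advanced to the next round' holds iff |A ∩ B| ≤ 4.
A (the restrictor) = {Vic, Ines, Mae, Uma, Jae, Amir, Ivy, Tariq, Enzo, Farah}, |A| = 10.
A ∩ B = {Ines, Mae, Jae, Tariq, Farah}, so |A ∩ B| = 5.
|A ∩ B| = 5, so the statement is false.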